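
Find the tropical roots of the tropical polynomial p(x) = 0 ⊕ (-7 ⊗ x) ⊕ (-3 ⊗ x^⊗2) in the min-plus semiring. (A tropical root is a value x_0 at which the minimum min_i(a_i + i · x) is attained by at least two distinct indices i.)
Roots: {-4, 7}

Each tropical root is a break point of the lower envelope of the lines y = a_i + i · x (there are 3 lines, with slopes 0, 1, ..., 2). Only the lines that attain the minimum somewhere contribute to roots; other lines are dominated. Here the surviving (envelope) indices are i = 2, i = 1, i = 0.
Intersections between consecutive envelope lines give the roots: for adjacent envelope indices i < j the intersection is x = (a_i − a_j) / (j − i). Reading off the sorted break points: {-4, 7}.
Verification: at each break x_0, at least two indices attain the minimum of min_i(a_i + i · x_0).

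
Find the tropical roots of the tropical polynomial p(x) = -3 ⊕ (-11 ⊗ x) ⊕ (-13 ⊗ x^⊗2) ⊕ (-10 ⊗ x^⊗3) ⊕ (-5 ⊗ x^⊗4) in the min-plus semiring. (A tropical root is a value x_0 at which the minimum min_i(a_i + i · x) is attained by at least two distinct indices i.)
Roots: {-5, -3, 2, 8}

Each tropical root is a break point of the lower envelope of the lines y = a_i + i · x (there are 5 lines, with slopes 0, 1, ..., 4). Only the lines that attain the minimum somewhere contribute to roots; other lines are dominated. Here the surviving (envelope) indices are i = 4, i = 3, i = 2, i = 1, i = 0.
Intersections between consecutive envelope lines give the roots: for adjacent envelope indices i < j the intersection is x = (a_i − a_j) / (j − i). Reading off the sorted break points: {-5, -3, 2, 8}.
Verification: at each break x_0, at least two indices attain the minimum of min_i(a_i + i · x_0).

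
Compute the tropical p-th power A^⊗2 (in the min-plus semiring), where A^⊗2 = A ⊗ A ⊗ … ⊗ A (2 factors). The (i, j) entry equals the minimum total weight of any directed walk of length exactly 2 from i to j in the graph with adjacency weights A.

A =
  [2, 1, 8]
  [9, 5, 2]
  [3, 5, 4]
A^⊗2 =
  [4, 3, 3]
  [5, 7, 6]
  [5, 4, 7]

Each entry (A^⊗2)_ij equals the minimum over all length-2 walks i = v_0 → v_1 → … → v_2 = j of Σ_t A[v_t][v_{t+1}]. For example, for (i, j) = (0, 2) we minimise over 3 possible intermediate vertex sequences; the minimum is 3, attained along the walk 0 → 1 → 2.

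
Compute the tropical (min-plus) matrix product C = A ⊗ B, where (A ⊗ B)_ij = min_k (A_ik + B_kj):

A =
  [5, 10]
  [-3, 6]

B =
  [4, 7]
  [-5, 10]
A ⊗ B =
  [5, 12]
  [1, 4]

Apply the min-plus product entry-by-entry:
  C[0][0] = min over k of (A[0][0] + B[0][0] = 5 + 4 = 9, A[0][1] + B[1][0] = 10 + -5 = 5) = 5 (attained at k = 1)
  C[0][1] = min over k of (A[0][0] + B[0][1] = 5 + 7 = 12, A[0][1] + B[1][1] = 10 + 10 = 20) = 12 (attained at k = 0)
  C[1][0] = min over k of (A[1][0] + B[0][0] = -3 + 4 = 1, A[1][1] + B[1][0] = 6 + -5 = 1) = 1 (attained at k = 0)
  C[1][1] = min over k of (A[1][0] + B[0][1] = -3 + 7 = 4, A[1][1] + B[1][1] = 6 + 10 = 16) = 4 (attained at k = 0)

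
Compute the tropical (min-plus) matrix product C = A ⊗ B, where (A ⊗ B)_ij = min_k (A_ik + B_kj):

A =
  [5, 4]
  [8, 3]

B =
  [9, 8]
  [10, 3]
A ⊗ B =
  [14, 7]
  [13, 6]

Apply the min-plus product entry-by-entry:
  C[0][0] = min over k of (A[0][0] + B[0][0] = 5 + 9 = 14, A[0][1] + B[1][0] = 4 + 10 = 14) = 14 (attained at k = 0)
  C[0][1] = min over k of (A[0][0] + B[0][1] = 5 + 8 = 13, A[0][1] + B[1][1] = 4 + 3 = 7) = 7 (attained at k = 1)
  C[1][0] = min over k of (A[1][0] + B[0][0] = 8 + 9 = 17, A[1][1] + B[1][0] = 3 + 10 = 13) = 13 (attained at k = 1)
  C[1][1] = min over k of (A[1][0] + B[0][1] = 8 + 8 = 16, A[1][1] + B[1][1] = 3 + 3 = 6) = 6 (attained at k = 1)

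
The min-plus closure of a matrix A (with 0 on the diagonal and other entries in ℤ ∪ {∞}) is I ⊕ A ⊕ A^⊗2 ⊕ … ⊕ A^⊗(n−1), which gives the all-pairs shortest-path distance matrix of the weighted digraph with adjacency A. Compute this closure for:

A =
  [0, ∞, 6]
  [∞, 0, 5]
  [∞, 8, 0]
Closure =
  [0, 14, 6]
  [∞, 0, 5]
  [∞, 8, 0]

This is the Floyd-Warshall all-pairs shortest-path computation. For each intermediate vertex k = 0, 1, …, 2, update dist[i][j] ← min(dist[i][j], dist[i][k] + dist[k][j]). The final matrix gives, for each (i, j), the minimum total weight of any directed path from i to j (possibly empty when i = j).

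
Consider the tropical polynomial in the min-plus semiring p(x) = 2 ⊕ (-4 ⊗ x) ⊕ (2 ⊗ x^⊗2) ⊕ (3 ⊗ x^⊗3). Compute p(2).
p(2) = -2

A tropical monomial a ⊗ x^⊗i evaluates to a + i · x. Evaluating each term at x = 2:
  Term 0 contributes 2 + 0 · 2 = 2
  Term 1 contributes -4 + 1 · 2 = -2
  Term 2 contributes 2 + 2 · 2 = 6
  Term 3 contributes 3 + 3 · 2 = 9
p(2) = ⊕ of these = min[2, -2, 6, 9] = -2.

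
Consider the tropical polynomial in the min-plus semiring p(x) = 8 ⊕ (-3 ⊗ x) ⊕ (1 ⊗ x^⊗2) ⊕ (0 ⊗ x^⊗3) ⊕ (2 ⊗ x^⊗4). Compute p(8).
p(8) = 5

A tropical monomial a ⊗ x^⊗i evaluates to a + i · x. Evaluating each term at x = 8:
  Term 0 contributes 8 + 0 · 8 = 8
  Term 1 contributes -3 + 1 · 8 = 5
  Term 2 contributes 1 + 2 · 8 = 17
  Term 3 contributes 0 + 3 · 8 = 24
  Term 4 contributes 2 + 4 · 8 = 34
p(8) = ⊕ of these = min[8, 5, 17, 24, 34] = 5.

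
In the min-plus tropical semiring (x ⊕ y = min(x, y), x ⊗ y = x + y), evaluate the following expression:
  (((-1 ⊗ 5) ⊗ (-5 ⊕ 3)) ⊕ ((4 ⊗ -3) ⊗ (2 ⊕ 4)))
(((-1 ⊗ 5) ⊗ (-5 ⊕ 3)) ⊕ ((4 ⊗ -3) ⊗ (2 ⊕ 4))) = -1

Expand innermost to outermost. Recall ⊕ takes the minimum of its arguments and ⊗ takes their sum. Working out the expression (((-1 ⊗ 5) ⊗ (-5 ⊕ 3)) ⊕ ((4 ⊗ -3) ⊗ (2 ⊕ 4))) gives -1.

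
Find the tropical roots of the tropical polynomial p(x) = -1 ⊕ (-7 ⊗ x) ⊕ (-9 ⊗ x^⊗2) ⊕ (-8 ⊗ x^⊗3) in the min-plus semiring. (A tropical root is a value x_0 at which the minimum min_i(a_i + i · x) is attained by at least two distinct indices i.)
Roots: {-1, 2, 6}

Each tropical root is a break point of the lower envelope of the lines y = a_i + i · x (there are 4 lines, with slopes 0, 1, ..., 3). Only the lines that attain the minimum somewhere contribute to roots; other lines are dominated. Here the surviving (envelope) indices are i = 3, i = 2, i = 1, i = 0.
Intersections between consecutive envelope lines give the roots: for adjacent envelope indices i < j the intersection is x = (a_i − a_j) / (j − i). Reading off the sorted break points: {-1, 2, 6}.
Verification: at each break x_0, at least two indices attain the minimum of min_i(a_i + i · x_0).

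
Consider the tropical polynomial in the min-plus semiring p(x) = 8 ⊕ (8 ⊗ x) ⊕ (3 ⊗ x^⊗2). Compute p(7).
p(7) = 8

A tropical monomial a ⊗ x^⊗i evaluates to a + i · x. Evaluating each term at x = 7:
  Term 0 contributes 8 + 0 · 7 = 8
  Term 1 contributes 8 + 1 · 7 = 15
  Term 2 contributes 3 + 2 · 7 = 17
p(7) = ⊕ of these = min[8, 15, 17] = 8.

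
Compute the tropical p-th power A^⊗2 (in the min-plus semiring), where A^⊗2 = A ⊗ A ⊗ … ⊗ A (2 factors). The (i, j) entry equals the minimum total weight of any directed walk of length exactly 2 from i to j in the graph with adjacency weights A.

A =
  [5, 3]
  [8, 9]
A^⊗2 =
  [10, 8]
  [13, 11]

Each entry (A^⊗2)_ij equals the minimum over all length-2 walks i = v_0 → v_1 → … → v_2 = j of Σ_t A[v_t][v_{t+1}]. For example, for (i, j) = (0, 1) we minimise over 2 possible intermediate vertex sequences; the minimum is 8, attained along the walk 0 → 0 → 1.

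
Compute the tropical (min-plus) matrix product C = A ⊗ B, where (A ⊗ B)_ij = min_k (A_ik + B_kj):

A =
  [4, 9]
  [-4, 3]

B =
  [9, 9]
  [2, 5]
A ⊗ B =
  [11, 13]
  [5, 5]

Apply the min-plus product entry-by-entry:
  C[0][0] = min over k of (A[0][0] + B[0][0] = 4 + 9 = 13, A[0][1] + B[1][0] = 9 + 2 = 11) = 11 (attained at k = 1)
  C[0][1] = min over k of (A[0][0] + B[0][1] = 4 + 9 = 13, A[0][1] + B[1][1] = 9 + 5 = 14) = 13 (attained at k = 0)
  C[1][0] = min over k of (A[1][0] + B[0][0] = -4 + 9 = 5, A[1][1] + B[1][0] = 3 + 2 = 5) = 5 (attained at k = 0)
  C[1][1] = min over k of (A[1][0] + B[0][1] = -4 + 9 = 5, A[1][1] + B[1][1] = 3 + 5 = 8) = 5 (attained at k = 0)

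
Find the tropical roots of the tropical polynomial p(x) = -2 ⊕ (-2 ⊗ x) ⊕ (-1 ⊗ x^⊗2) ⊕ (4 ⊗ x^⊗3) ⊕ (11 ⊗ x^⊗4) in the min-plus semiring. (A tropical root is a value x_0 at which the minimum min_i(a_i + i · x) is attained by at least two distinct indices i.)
Roots: {-7, -5, -1, 0}

Each tropical root is a break point of the lower envelope of the lines y = a_i + i · x (there are 5 lines, with slopes 0, 1, ..., 4). Only the lines that attain the minimum somewhere contribute to roots; other lines are dominated. Here the surviving (envelope) indices are i = 4, i = 3, i = 2, i = 1, i = 0.
Intersections between consecutive envelope lines give the roots: for adjacent envelope indices i < j the intersection is x = (a_i − a_j) / (j − i). Reading off the sorted break points: {-7, -5, -1, 0}.
Verification: at each break x_0, at least two indices attain the minimum of min_i(a_i + i · x_0).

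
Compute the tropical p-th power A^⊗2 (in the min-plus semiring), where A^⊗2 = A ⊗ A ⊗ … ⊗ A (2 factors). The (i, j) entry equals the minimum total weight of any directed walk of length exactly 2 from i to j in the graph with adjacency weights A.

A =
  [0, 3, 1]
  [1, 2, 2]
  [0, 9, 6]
A^⊗2 =
  [0, 3, 1]
  [1, 4, 2]
  [0, 3, 1]

Each entry (A^⊗2)_ij equals the minimum over all length-2 walks i = v_0 → v_1 → … → v_2 = j of Σ_t A[v_t][v_{t+1}]. For example, for (i, j) = (0, 2) we minimise over 3 possible intermediate vertex sequences; the minimum is 1, attained along the walk 0 → 0 → 2.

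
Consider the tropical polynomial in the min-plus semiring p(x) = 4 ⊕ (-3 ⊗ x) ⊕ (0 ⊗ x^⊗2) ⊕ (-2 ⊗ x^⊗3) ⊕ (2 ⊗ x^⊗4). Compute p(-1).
p(-1) = -5

A tropical monomial a ⊗ x^⊗i evaluates to a + i · x. Evaluating each term at x = -1:
  Term 0 contributes 4 + 0 · -1 = 4
  Term 1 contributes -3 + 1 · -1 = -4
  Term 2 contributes 0 + 2 · -1 = -2
  Term 3 contributes -2 + 3 · -1 = -5
  Term 4 contributes 2 + 4 · -1 = -2
p(-1) = ⊕ of these = min[4, -4, -2, -5, -2] = -5.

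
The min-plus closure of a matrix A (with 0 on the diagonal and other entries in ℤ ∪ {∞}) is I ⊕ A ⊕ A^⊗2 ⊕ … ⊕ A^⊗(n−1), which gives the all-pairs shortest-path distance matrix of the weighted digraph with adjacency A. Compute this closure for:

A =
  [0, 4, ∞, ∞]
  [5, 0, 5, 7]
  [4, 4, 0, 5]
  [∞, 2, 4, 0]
Closure =
  [0, 4, 9, 11]
  [5, 0, 5, 7]
  [4, 4, 0, 5]
  [7, 2, 4, 0]

This is the Floyd-Warshall all-pairs shortest-path computation. For each intermediate vertex k = 0, 1, …, 3, update dist[i][j] ← min(dist[i][j], dist[i][k] + dist[k][j]). The final matrix gives, for each (i, j), the minimum total weight of any directed path from i to j (possibly empty when i = j).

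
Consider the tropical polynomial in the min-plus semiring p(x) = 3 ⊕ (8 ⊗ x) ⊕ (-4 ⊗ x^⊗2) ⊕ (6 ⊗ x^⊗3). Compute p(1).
p(1) = -2

A tropical monomial a ⊗ x^⊗i evaluates to a + i · x. Evaluating each term at x = 1:
  Term 0 contributes 3 + 0 · 1 = 3
  Term 1 contributes 8 + 1 · 1 = 9
  Term 2 contributes -4 + 2 · 1 = -2
  Term 3 contributes 6 + 3 · 1 = 9
p(1) = ⊕ of these = min[3, 9, -2, 9] = -2.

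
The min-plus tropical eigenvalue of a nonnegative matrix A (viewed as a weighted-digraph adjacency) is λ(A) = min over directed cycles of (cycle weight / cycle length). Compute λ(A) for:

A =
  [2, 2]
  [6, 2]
λ(A) = 2

Enumerate directed cycles and compute their means (weight / length). Sample:
  cycle 0 → 0: weight = 2, length = 1, mean = 2/1 ≈ 2.000
  cycle 1 → 1: weight = 2, length = 1, mean = 2/1 ≈ 2.000
  cycle 0 → 1 → 0: weight = 8, length = 2, mean = 8/2 ≈ 4.000
  cycle 1 → 0 → 1: weight = 8, length = 2, mean = 8/2 ≈ 4.000
Minimum mean = 2.000, attained e.g. along the cycle 0 → 0 with weight 2 and length 1. So λ(A) = 2/1 = 2.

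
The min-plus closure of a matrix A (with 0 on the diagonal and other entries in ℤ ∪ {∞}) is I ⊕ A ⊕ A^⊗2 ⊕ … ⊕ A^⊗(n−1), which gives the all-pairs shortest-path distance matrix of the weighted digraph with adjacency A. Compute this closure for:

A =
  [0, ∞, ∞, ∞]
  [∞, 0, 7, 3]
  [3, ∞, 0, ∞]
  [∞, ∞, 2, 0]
Closure =
  [0, ∞, ∞, ∞]
  [8, 0, 5, 3]
  [3, ∞, 0, ∞]
  [5, ∞, 2, 0]

This is the Floyd-Warshall all-pairs shortest-path computation. For each intermediate vertex k = 0, 1, …, 3, update dist[i][j] ← min(dist[i][j], dist[i][k] + dist[k][j]). The final matrix gives, for each (i, j), the minimum total weight of any directed path from i to j (possibly empty when i = j).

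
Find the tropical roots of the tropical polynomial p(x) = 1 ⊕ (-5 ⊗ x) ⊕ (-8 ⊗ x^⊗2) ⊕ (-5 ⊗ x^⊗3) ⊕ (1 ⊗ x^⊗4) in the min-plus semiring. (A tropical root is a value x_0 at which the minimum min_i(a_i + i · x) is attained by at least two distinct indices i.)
Roots: {-6, -3, 3, 6}

Each tropical root is a break point of the lower envelope of the lines y = a_i + i · x (there are 5 lines, with slopes 0, 1, ..., 4). Only the lines that attain the minimum somewhere contribute to roots; other lines are dominated. Here the surviving (envelope) indices are i = 4, i = 3, i = 2, i = 1, i = 0.
Intersections between consecutive envelope lines give the roots: for adjacent envelope indices i < j the intersection is x = (a_i − a_j) / (j − i). Reading off the sorted break points: {-6, -3, 3, 6}.
Verification: at each break x_0, at least two indices attain the minimum of min_i(a_i + i · x_0).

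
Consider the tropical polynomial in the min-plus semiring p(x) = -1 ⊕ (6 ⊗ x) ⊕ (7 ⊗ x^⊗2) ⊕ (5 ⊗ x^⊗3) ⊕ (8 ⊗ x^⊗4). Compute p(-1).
p(-1) = -1

A tropical monomial a ⊗ x^⊗i evaluates to a + i · x. Evaluating each term at x = -1:
  Term 0 contributes -1 + 0 · -1 = -1
  Term 1 contributes 6 + 1 · -1 = 5
  Term 2 contributes 7 + 2 · -1 = 5
  Term 3 contributes 5 + 3 · -1 = 2
  Term 4 contributes 8 + 4 · -1 = 4
p(-1) = ⊕ of these = min[-1, 5, 5, 2, 4] = -1.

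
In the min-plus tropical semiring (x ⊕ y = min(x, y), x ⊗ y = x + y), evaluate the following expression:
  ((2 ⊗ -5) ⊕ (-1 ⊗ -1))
((2 ⊗ -5) ⊕ (-1 ⊗ -1)) = -3

Expand innermost to outermost. Recall ⊕ takes the minimum of its arguments and ⊗ takes their sum. Working out the expression ((2 ⊗ -5) ⊕ (-1 ⊗ -1)) gives -3.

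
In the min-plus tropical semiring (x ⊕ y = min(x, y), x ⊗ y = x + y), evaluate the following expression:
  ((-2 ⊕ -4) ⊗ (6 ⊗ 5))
((-2 ⊕ -4) ⊗ (6 ⊗ 5)) = 7

Expand innermost to outermost. Recall ⊕ takes the minimum of its arguments and ⊗ takes their sum. Working out the expression ((-2 ⊕ -4) ⊗ (6 ⊗ 5)) gives 7.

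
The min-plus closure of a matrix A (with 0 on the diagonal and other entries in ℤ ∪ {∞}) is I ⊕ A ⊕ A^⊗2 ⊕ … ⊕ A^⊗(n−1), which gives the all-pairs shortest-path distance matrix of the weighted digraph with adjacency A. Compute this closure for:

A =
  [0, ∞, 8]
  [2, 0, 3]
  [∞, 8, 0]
Closure =
  [0, 16, 8]
  [2, 0, 3]
  [10, 8, 0]

This is the Floyd-Warshall all-pairs shortest-path computation. For each intermediate vertex k = 0, 1, …, 2, update dist[i][j] ← min(dist[i][j], dist[i][k] + dist[k][j]). The final matrix gives, for each (i, j), the minimum total weight of any directed path from i to j (possibly empty when i = j).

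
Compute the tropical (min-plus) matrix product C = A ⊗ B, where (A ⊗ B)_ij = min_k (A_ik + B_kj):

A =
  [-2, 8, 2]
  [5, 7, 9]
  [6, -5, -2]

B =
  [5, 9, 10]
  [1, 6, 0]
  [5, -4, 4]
A ⊗ B =
  [3, -2, 6]
  [8, 5, 7]
  [-4, -6, -5]

Apply the min-plus product entry-by-entry:
  C[0][0] = min over k of (A[0][0] + B[0][0] = -2 + 5 = 3, A[0][1] + B[1][0] = 8 + 1 = 9, A[0][2] + B[2][0] = 2 + 5 = 7) = 3 (attained at k = 0)
  C[0][1] = min over k of (A[0][0] + B[0][1] = -2 + 9 = 7, A[0][1] + B[1][1] = 8 + 6 = 14, A[0][2] + B[2][1] = 2 + -4 = -2) = -2 (attained at k = 2)
  C[0][2] = min over k of (A[0][0] + B[0][2] = -2 + 10 = 8, A[0][1] + B[1][2] = 8 + 0 = 8, A[0][2] + B[2][2] = 2 + 4 = 6) = 6 (attained at k = 2)
  C[1][0] = min over k of (A[1][0] + B[0][0] = 5 + 5 = 10, A[1][1] + B[1][0] = 7 + 1 = 8, A[1][2] + B[2][0] = 9 + 5 = 14) = 8 (attained at k = 1)
  C[1][1] = min over k of (A[1][0] + B[0][1] = 5 + 9 = 14, A[1][1] + B[1][1] = 7 + 6 = 13, A[1][2] + B[2][1] = 9 + -4 = 5) = 5 (attained at k = 2)
  C[1][2] = min over k of (A[1][0] + B[0][2] = 5 + 10 = 15, A[1][1] + B[1][2] = 7 + 0 = 7, A[1][2] + B[2][2] = 9 + 4 = 13) = 7 (attained at k = 1)
  C[2][0] = min over k of (A[2][0] + B[0][0] = 6 + 5 = 11, A[2][1] + B[1][0] = -5 + 1 = -4, A[2][2] + B[2][0] = -2 + 5 = 3) = -4 (attained at k = 1)
  C[2][1] = min over k of (A[2][0] + B[0][1] = 6 + 9 = 15, A[2][1] + B[1][1] = -5 + 6 = 1, A[2][2] + B[2][1] = -2 + -4 = -6) = -6 (attained at k = 2)
  C[2][2] = min over k of (A[2][0] + B[0][2] = 6 + 10 = 16, A[2][1] + B[1][2] = -5 + 0 = -5, A[2][2] + B[2][2] = -2 + 4 = 2) = -5 (attained at k = 1)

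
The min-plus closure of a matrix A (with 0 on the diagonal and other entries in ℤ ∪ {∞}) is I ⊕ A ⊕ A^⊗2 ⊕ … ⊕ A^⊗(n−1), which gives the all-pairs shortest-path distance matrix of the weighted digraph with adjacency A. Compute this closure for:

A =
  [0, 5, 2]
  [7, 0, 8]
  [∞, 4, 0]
Closure =
  [0, 5, 2]
  [7, 0, 8]
  [11, 4, 0]

This is the Floyd-Warshall all-pairs shortest-path computation. For each intermediate vertex k = 0, 1, …, 2, update dist[i][j] ← min(dist[i][j], dist[i][k] + dist[k][j]). The final matrix gives, for each (i, j), the minimum total weight of any directed path from i to j (possibly empty when i = j).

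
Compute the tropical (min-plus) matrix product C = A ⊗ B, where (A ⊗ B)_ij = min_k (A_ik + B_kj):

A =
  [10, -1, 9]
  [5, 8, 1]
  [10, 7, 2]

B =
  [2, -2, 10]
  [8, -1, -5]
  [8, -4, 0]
A ⊗ B =
  [7, -2, -6]
  [7, -3, 1]
  [10, -2, 2]

Apply the min-plus product entry-by-entry:
  C[0][0] = min over k of (A[0][0] + B[0][0] = 10 + 2 = 12, A[0][1] + B[1][0] = -1 + 8 = 7, A[0][2] + B[2][0] = 9 + 8 = 17) = 7 (attained at k = 1)
  C[0][1] = min over k of (A[0][0] + B[0][1] = 10 + -2 = 8, A[0][1] + B[1][1] = -1 + -1 = -2, A[0][2] + B[2][1] = 9 + -4 = 5) = -2 (attained at k = 1)
  C[0][2] = min over k of (A[0][0] + B[0][2] = 10 + 10 = 20, A[0][1] + B[1][2] = -1 + -5 = -6, A[0][2] + B[2][2] = 9 + 0 = 9) = -6 (attained at k = 1)
  C[1][0] = min over k of (A[1][0] + B[0][0] = 5 + 2 = 7, A[1][1] + B[1][0] = 8 + 8 = 16, A[1][2] + B[2][0] = 1 + 8 = 9) = 7 (attained at k = 0)
  C[1][1] = min over k of (A[1][0] + B[0][1] = 5 + -2 = 3, A[1][1] + B[1][1] = 8 + -1 = 7, A[1][2] + B[2][1] = 1 + -4 = -3) = -3 (attained at k = 2)
  C[1][2] = min over k of (A[1][0] + B[0][2] = 5 + 10 = 15, A[1][1] + B[1][2] = 8 + -5 = 3, A[1][2] + B[2][2] = 1 + 0 = 1) = 1 (attained at k = 2)
  C[2][0] = min over k of (A[2][0] + B[0][0] = 10 + 2 = 12, A[2][1] + B[1][0] = 7 + 8 = 15, A[2][2] + B[2][0] = 2 + 8 = 10) = 10 (attained at k = 2)
  C[2][1] = min over k of (A[2][0] + B[0][1] = 10 + -2 = 8, A[2][1] + B[1][1] = 7 + -1 = 6, A[2][2] + B[2][1] = 2 + -4 = -2) = -2 (attained at k = 2)
  C[2][2] = min over k of (A[2][0] + B[0][2] = 10 + 10 = 20, A[2][1] + B[1][2] = 7 + -5 = 2, A[2][2] + B[2][2] = 2 + 0 = 2) = 2 (attained at k = 1)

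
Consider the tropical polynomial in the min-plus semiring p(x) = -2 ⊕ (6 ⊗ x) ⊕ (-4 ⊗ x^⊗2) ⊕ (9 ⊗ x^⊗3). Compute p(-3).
p(-3) = -10

A tropical monomial a ⊗ x^⊗i evaluates to a + i · x. Evaluating each term at x = -3:
  Term 0 contributes -2 + 0 · -3 = -2
  Term 1 contributes 6 + 1 · -3 = 3
  Term 2 contributes -4 + 2 · -3 = -10
  Term 3 contributes 9 + 3 · -3 = 0
p(-3) = ⊕ of these = min[-2, 3, -10, 0] = -10.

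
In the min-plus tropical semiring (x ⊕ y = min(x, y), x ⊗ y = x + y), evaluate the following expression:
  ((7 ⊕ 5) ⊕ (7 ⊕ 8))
((7 ⊕ 5) ⊕ (7 ⊕ 8)) = 5

Expand innermost to outermost. Recall ⊕ takes the minimum of its arguments and ⊗ takes their sum. Working out the expression ((7 ⊕ 5) ⊕ (7 ⊕ 8)) gives 5.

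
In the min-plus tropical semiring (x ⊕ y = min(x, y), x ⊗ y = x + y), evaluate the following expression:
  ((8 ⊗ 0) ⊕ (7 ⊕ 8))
((8 ⊗ 0) ⊕ (7 ⊕ 8)) = 7

Expand innermost to outermost. Recall ⊕ takes the minimum of its arguments and ⊗ takes their sum. Working out the expression ((8 ⊗ 0) ⊕ (7 ⊕ 8)) gives 7.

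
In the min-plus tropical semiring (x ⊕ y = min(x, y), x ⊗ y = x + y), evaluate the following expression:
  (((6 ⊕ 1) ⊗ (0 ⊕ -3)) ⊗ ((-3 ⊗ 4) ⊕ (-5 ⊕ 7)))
(((6 ⊕ 1) ⊗ (0 ⊕ -3)) ⊗ ((-3 ⊗ 4) ⊕ (-5 ⊕ 7))) = -7

Expand innermost to outermost. Recall ⊕ takes the minimum of its arguments and ⊗ takes their sum. Working out the expression (((6 ⊕ 1) ⊗ (0 ⊕ -3)) ⊗ ((-3 ⊗ 4) ⊕ (-5 ⊕ 7))) gives -7.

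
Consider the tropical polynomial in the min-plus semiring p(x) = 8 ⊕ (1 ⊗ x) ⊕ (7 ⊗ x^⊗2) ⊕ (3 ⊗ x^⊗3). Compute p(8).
p(8) = 8

A tropical monomial a ⊗ x^⊗i evaluates to a + i · x. Evaluating each term at x = 8:
  Term 0 contributes 8 + 0 · 8 = 8
  Term 1 contributes 1 + 1 · 8 = 9
  Term 2 contributes 7 + 2 · 8 = 23
  Term 3 contributes 3 + 3 · 8 = 27
p(8) = ⊕ of these = min[8, 9, 23, 27] = 8.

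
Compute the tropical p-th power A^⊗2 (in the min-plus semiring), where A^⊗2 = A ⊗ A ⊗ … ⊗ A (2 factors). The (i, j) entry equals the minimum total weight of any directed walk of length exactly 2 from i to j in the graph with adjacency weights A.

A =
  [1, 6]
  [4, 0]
A^⊗2 =
  [2, 6]
  [4, 0]

Each entry (A^⊗2)_ij equals the minimum over all length-2 walks i = v_0 → v_1 → … → v_2 = j of Σ_t A[v_t][v_{t+1}]. For example, for (i, j) = (0, 1) we minimise over 2 possible intermediate vertex sequences; the minimum is 6, attained along the walk 0 → 1 → 1.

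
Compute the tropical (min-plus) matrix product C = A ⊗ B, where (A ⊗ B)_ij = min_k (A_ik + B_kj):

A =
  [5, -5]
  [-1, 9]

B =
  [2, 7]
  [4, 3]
A ⊗ B =
  [-1, -2]
  [1, 6]

Apply the min-plus product entry-by-entry:
  C[0][0] = min over k of (A[0][0] + B[0][0] = 5 + 2 = 7, A[0][1] + B[1][0] = -5 + 4 = -1) = -1 (attained at k = 1)
  C[0][1] = min over k of (A[0][0] + B[0][1] = 5 + 7 = 12, A[0][1] + B[1][1] = -5 + 3 = -2) = -2 (attained at k = 1)
  C[1][0] = min over k of (A[1][0] + B[0][0] = -1 + 2 = 1, A[1][1] + B[1][0] = 9 + 4 = 13) = 1 (attained at k = 0)
  C[1][1] = min over k of (A[1][0] + B[0][1] = -1 + 7 = 6, A[1][1] + B[1][1] = 9 + 3 = 12) = 6 (attained at k = 0)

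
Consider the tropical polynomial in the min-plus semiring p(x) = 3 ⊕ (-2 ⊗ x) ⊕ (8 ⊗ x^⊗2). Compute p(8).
p(8) = 3

A tropical monomial a ⊗ x^⊗i evaluates to a + i · x. Evaluating each term at x = 8:
  Term 0 contributes 3 + 0 · 8 = 3
  Term 1 contributes -2 + 1 · 8 = 6
  Term 2 contributes 8 + 2 · 8 = 24
p(8) = ⊕ of these = min[3, 6, 24] = 3.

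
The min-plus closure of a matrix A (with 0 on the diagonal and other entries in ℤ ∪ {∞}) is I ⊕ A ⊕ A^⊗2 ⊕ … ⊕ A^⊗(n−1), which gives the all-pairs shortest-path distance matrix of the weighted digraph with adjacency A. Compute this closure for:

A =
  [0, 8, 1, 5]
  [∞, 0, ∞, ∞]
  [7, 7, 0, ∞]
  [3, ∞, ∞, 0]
Closure =
  [0, 8, 1, 5]
  [∞, 0, ∞, ∞]
  [7, 7, 0, 12]
  [3, 11, 4, 0]

This is the Floyd-Warshall all-pairs shortest-path computation. For each intermediate vertex k = 0, 1, …, 3, update dist[i][j] ← min(dist[i][j], dist[i][k] + dist[k][j]). The final matrix gives, for each (i, j), the minimum total weight of any directed path from i to j (possibly empty when i = j).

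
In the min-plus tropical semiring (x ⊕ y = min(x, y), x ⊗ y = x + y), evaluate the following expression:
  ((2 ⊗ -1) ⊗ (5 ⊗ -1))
((2 ⊗ -1) ⊗ (5 ⊗ -1)) = 5

Expand innermost to outermost. Recall ⊕ takes the minimum of its arguments and ⊗ takes their sum. Working out the expression ((2 ⊗ -1) ⊗ (5 ⊗ -1)) gives 5.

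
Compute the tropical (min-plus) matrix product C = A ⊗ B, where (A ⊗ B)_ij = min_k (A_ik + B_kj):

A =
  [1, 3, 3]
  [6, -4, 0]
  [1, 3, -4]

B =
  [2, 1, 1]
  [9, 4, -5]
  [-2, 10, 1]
A ⊗ B =
  [1, 2, -2]
  [-2, 0, -9]
  [-6, 2, -3]

Apply the min-plus product entry-by-entry:
  C[0][0] = min over k of (A[0][0] + B[0][0] = 1 + 2 = 3, A[0][1] + B[1][0] = 3 + 9 = 12, A[0][2] + B[2][0] = 3 + -2 = 1) = 1 (attained at k = 2)
  C[0][1] = min over k of (A[0][0] + B[0][1] = 1 + 1 = 2, A[0][1] + B[1][1] = 3 + 4 = 7, A[0][2] + B[2][1] = 3 + 10 = 13) = 2 (attained at k = 0)
  C[0][2] = min over k of (A[0][0] + B[0][2] = 1 + 1 = 2, A[0][1] + B[1][2] = 3 + -5 = -2, A[0][2] + B[2][2] = 3 + 1 = 4) = -2 (attained at k = 1)
  C[1][0] = min over k of (A[1][0] + B[0][0] = 6 + 2 = 8, A[1][1] + B[1][0] = -4 + 9 = 5, A[1][2] + B[2][0] = 0 + -2 = -2) = -2 (attained at k = 2)
  C[1][1] = min over k of (A[1][0] + B[0][1] = 6 + 1 = 7, A[1][1] + B[1][1] = -4 + 4 = 0, A[1][2] + B[2][1] = 0 + 10 = 10) = 0 (attained at k = 1)
  C[1][2] = min over k of (A[1][0] + B[0][2] = 6 + 1 = 7, A[1][1] + B[1][2] = -4 + -5 = -9, A[1][2] + B[2][2] = 0 + 1 = 1) = -9 (attained at k = 1)
  C[2][0] = min over k of (A[2][0] + B[0][0] = 1 + 2 = 3, A[2][1] + B[1][0] = 3 + 9 = 12, A[2][2] + B[2][0] = -4 + -2 = -6) = -6 (attained at k = 2)
  C[2][1] = min over k of (A[2][0] + B[0][1] = 1 + 1 = 2, A[2][1] + B[1][1] = 3 + 4 = 7, A[2][2] + B[2][1] = -4 + 10 = 6) = 2 (attained at k = 0)
  C[2][2] = min over k of (A[2][0] + B[0][2] = 1 + 1 = 2, A[2][1] + B[1][2] = 3 + -5 = -2, A[2][2] + B[2][2] = -4 + 1 = -3) = -3 (attained at k = 2)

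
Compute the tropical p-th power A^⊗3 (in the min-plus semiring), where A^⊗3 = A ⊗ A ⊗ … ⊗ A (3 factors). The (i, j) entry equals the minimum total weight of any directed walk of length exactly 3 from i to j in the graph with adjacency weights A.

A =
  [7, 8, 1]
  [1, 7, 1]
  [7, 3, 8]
A^⊗3 =
  [5, 11, 5]
  [5, 5, 5]
  [11, 7, 5]

Each entry (A^⊗3)_ij equals the minimum over all length-3 walks i = v_0 → v_1 → … → v_3 = j of Σ_t A[v_t][v_{t+1}]. For example, for (i, j) = (0, 2) we minimise over 9 possible intermediate vertex sequences; the minimum is 5, attained along the walk 0 → 2 → 1 → 2.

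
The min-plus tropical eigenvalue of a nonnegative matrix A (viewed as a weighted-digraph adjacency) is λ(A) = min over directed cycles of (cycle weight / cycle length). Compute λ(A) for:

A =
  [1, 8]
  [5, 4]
λ(A) = 1

Enumerate directed cycles and compute their means (weight / length). Sample:
  cycle 0 → 0: weight = 1, length = 1, mean = 1/1 ≈ 1.000
  cycle 1 → 1: weight = 4, length = 1, mean = 4/1 ≈ 4.000
  cycle 0 → 1 → 0: weight = 13, length = 2, mean = 13/2 ≈ 6.500
  cycle 1 → 0 → 1: weight = 13, length = 2, mean = 13/2 ≈ 6.500
Minimum mean = 1.000, attained e.g. along the cycle 0 → 0 with weight 1 and length 1. So λ(A) = 1/1 = 1.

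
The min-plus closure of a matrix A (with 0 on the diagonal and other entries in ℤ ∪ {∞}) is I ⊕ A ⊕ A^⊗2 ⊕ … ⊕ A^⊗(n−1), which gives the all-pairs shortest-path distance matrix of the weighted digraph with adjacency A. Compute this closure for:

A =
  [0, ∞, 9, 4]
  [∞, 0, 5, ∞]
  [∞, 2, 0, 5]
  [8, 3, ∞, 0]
Closure =
  [0, 7, 9, 4]
  [18, 0, 5, 10]
  [13, 2, 0, 5]
  [8, 3, 8, 0]

This is the Floyd-Warshall all-pairs shortest-path computation. For each intermediate vertex k = 0, 1, …, 3, update dist[i][j] ← min(dist[i][j], dist[i][k] + dist[k][j]). The final matrix gives, for each (i, j), the minimum total weight of any directed path from i to j (possibly empty when i = j).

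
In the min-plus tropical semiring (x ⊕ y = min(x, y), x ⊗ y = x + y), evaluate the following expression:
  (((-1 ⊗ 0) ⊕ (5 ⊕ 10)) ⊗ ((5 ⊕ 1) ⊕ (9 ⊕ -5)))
(((-1 ⊗ 0) ⊕ (5 ⊕ 10)) ⊗ ((5 ⊕ 1) ⊕ (9 ⊕ -5))) = -6

Expand innermost to outermost. Recall ⊕ takes the minimum of its arguments and ⊗ takes their sum. Working out the expression (((-1 ⊗ 0) ⊕ (5 ⊕ 10)) ⊗ ((5 ⊕ 1) ⊕ (9 ⊕ -5))) gives -6.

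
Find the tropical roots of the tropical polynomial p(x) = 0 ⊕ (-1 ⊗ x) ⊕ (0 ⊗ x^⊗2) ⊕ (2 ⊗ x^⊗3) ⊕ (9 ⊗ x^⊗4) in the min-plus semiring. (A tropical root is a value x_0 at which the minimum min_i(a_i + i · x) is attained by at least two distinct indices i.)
Roots: {-7, -2, -1, 1}

Each tropical root is a break point of the lower envelope of the lines y = a_i + i · x (there are 5 lines, with slopes 0, 1, ..., 4). Only the lines that attain the minimum somewhere contribute to roots; other lines are dominated. Here the surviving (envelope) indices are i = 4, i = 3, i = 2, i = 1, i = 0.
Intersections between consecutive envelope lines give the roots: for adjacent envelope indices i < j the intersection is x = (a_i − a_j) / (j − i). Reading off the sorted break points: {-7, -2, -1, 1}.
Verification: at each break x_0, at least two indices attain the minimum of min_i(a_i + i · x_0).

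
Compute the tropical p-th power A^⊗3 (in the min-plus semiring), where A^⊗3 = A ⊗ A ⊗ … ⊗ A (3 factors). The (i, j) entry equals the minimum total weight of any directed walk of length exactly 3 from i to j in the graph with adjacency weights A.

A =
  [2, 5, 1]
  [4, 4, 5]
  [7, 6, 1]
A^⊗3 =
  [6, 8, 3]
  [8, 11, 6]
  [9, 8, 3]

Each entry (A^⊗3)_ij equals the minimum over all length-3 walks i = v_0 → v_1 → … → v_3 = j of Σ_t A[v_t][v_{t+1}]. For example, for (i, j) = (0, 2) we minimise over 9 possible intermediate vertex sequences; the minimum is 3, attained along the walk 0 → 2 → 2 → 2.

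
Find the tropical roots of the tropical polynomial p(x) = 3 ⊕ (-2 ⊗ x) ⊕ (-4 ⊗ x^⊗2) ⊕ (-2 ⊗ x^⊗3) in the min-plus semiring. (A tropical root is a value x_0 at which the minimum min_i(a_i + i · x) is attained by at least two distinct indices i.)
Roots: {-2, 2, 5}

Each tropical root is a break point of the lower envelope of the lines y = a_i + i · x (there are 4 lines, with slopes 0, 1, ..., 3). Only the lines that attain the minimum somewhere contribute to roots; other lines are dominated. Here the surviving (envelope) indices are i = 3, i = 2, i = 1, i = 0.
Intersections between consecutive envelope lines give the roots: for adjacent envelope indices i < j the intersection is x = (a_i − a_j) / (j − i). Reading off the sorted break points: {-2, 2, 5}.
Verification: at each break x_0, at least two indices attain the minimum of min_i(a_i + i · x_0).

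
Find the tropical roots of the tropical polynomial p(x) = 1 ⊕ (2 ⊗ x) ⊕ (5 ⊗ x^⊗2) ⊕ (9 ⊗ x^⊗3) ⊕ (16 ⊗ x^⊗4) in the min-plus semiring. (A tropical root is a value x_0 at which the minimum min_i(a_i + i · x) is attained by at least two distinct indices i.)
Roots: {-7, -4, -3, -1}

Each tropical root is a break point of the lower envelope of the lines y = a_i + i · x (there are 5 lines, with slopes 0, 1, ..., 4). Only the lines that attain the minimum somewhere contribute to roots; other lines are dominated. Here the surviving (envelope) indices are i = 4, i = 3, i = 2, i = 1, i = 0.
Intersections between consecutive envelope lines give the roots: for adjacent envelope indices i < j the intersection is x = (a_i − a_j) / (j − i). Reading off the sorted break points: {-7, -4, -3, -1}.
Verification: at each break x_0, at least two indices attain the minimum of min_i(a_i + i · x_0).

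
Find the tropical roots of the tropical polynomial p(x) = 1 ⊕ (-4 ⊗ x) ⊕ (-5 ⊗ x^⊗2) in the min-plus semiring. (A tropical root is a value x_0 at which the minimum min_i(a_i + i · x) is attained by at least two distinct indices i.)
Roots: {1, 5}

Each tropical root is a break point of the lower envelope of the lines y = a_i + i · x (there are 3 lines, with slopes 0, 1, ..., 2). Only the lines that attain the minimum somewhere contribute to roots; other lines are dominated. Here the surviving (envelope) indices are i = 2, i = 1, i = 0.
Intersections between consecutive envelope lines give the roots: for adjacent envelope indices i < j the intersection is x = (a_i − a_j) / (j − i). Reading off the sorted break points: {1, 5}.
Verification: at each break x_0, at least two indices attain the minimum of min_i(a_i + i · x_0).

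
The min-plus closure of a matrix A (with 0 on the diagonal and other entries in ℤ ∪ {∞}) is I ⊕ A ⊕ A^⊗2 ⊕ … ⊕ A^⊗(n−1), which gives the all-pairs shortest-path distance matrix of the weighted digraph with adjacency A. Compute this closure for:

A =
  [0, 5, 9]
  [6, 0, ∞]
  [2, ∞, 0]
Closure =
  [0, 5, 9]
  [6, 0, 15]
  [2, 7, 0]

This is the Floyd-Warshall all-pairs shortest-path computation. For each intermediate vertex k = 0, 1, …, 2, update dist[i][j] ← min(dist[i][j], dist[i][k] + dist[k][j]). The final matrix gives, for each (i, j), the minimum total weight of any directed path from i to j (possibly empty when i = j).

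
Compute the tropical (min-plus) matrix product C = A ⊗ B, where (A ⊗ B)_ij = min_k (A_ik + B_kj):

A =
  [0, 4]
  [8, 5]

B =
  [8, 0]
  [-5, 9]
A ⊗ B =
  [-1, 0]
  [0, 8]

Apply the min-plus product entry-by-entry:
  C[0][0] = min over k of (A[0][0] + B[0][0] = 0 + 8 = 8, A[0][1] + B[1][0] = 4 + -5 = -1) = -1 (attained at k = 1)
  C[0][1] = min over k of (A[0][0] + B[0][1] = 0 + 0 = 0, A[0][1] + B[1][1] = 4 + 9 = 13) = 0 (attained at k = 0)
  C[1][0] = min over k of (A[1][0] + B[0][0] = 8 + 8 = 16, A[1][1] + B[1][0] = 5 + -5 = 0) = 0 (attained at k = 1)
  C[1][1] = min over k of (A[1][0] + B[0][1] = 8 + 0 = 8, A[1][1] + B[1][1] = 5 + 9 = 14) = 8 (attained at k = 0)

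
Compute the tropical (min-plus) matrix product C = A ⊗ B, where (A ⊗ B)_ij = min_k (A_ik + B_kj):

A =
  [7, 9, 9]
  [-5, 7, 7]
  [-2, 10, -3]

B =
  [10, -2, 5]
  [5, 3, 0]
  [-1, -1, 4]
A ⊗ B =
  [8, 5, 9]
  [5, -7, 0]
  [-4, -4, 1]

Apply the min-plus product entry-by-entry:
  C[0][0] = min over k of (A[0][0] + B[0][0] = 7 + 10 = 17, A[0][1] + B[1][0] = 9 + 5 = 14, A[0][2] + B[2][0] = 9 + -1 = 8) = 8 (attained at k = 2)
  C[0][1] = min over k of (A[0][0] + B[0][1] = 7 + -2 = 5, A[0][1] + B[1][1] = 9 + 3 = 12, A[0][2] + B[2][1] = 9 + -1 = 8) = 5 (attained at k = 0)
  C[0][2] = min over k of (A[0][0] + B[0][2] = 7 + 5 = 12, A[0][1] + B[1][2] = 9 + 0 = 9, A[0][2] + B[2][2] = 9 + 4 = 13) = 9 (attained at k = 1)
  C[1][0] = min over k of (A[1][0] + B[0][0] = -5 + 10 = 5, A[1][1] + B[1][0] = 7 + 5 = 12, A[1][2] + B[2][0] = 7 + -1 = 6) = 5 (attained at k = 0)
  C[1][1] = min over k of (A[1][0] + B[0][1] = -5 + -2 = -7, A[1][1] + B[1][1] = 7 + 3 = 10, A[1][2] + B[2][1] = 7 + -1 = 6) = -7 (attained at k = 0)
  C[1][2] = min over k of (A[1][0] + B[0][2] = -5 + 5 = 0, A[1][1] + B[1][2] = 7 + 0 = 7, A[1][2] + B[2][2] = 7 + 4 = 11) = 0 (attained at k = 0)
  C[2][0] = min over k of (A[2][0] + B[0][0] = -2 + 10 = 8, A[2][1] + B[1][0] = 10 + 5 = 15, A[2][2] + B[2][0] = -3 + -1 = -4) = -4 (attained at k = 2)
  C[2][1] = min over k of (A[2][0] + B[0][1] = -2 + -2 = -4, A[2][1] + B[1][1] = 10 + 3 = 13, A[2][2] + B[2][1] = -3 + -1 = -4) = -4 (attained at k = 0)
  C[2][2] = min over k of (A[2][0] + B[0][2] = -2 + 5 = 3, A[2][1] + B[1][2] = 10 + 0 = 10, A[2][2] + B[2][2] = -3 + 4 = 1) = 1 (attained at k = 2)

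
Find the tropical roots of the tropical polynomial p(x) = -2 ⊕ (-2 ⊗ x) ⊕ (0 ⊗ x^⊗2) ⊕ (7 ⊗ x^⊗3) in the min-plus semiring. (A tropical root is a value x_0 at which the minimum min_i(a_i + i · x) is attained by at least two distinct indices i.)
Roots: {-7, -2, 0}

Each tropical root is a break point of the lower envelope of the lines y = a_i + i · x (there are 4 lines, with slopes 0, 1, ..., 3). Only the lines that attain the minimum somewhere contribute to roots; other lines are dominated. Here the surviving (envelope) indices are i = 3, i = 2, i = 1, i = 0.
Intersections between consecutive envelope lines give the roots: for adjacent envelope indices i < j the intersection is x = (a_i − a_j) / (j − i). Reading off the sorted break points: {-7, -2, 0}.
Verification: at each break x_0, at least two indices attain the minimum of min_i(a_i + i · x_0).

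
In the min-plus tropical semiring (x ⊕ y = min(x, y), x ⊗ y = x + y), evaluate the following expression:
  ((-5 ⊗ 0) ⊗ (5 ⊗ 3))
((-5 ⊗ 0) ⊗ (5 ⊗ 3)) = 3

Expand innermost to outermost. Recall ⊕ takes the minimum of its arguments and ⊗ takes their sum. Working out the expression ((-5 ⊗ 0) ⊗ (5 ⊗ 3)) gives 3.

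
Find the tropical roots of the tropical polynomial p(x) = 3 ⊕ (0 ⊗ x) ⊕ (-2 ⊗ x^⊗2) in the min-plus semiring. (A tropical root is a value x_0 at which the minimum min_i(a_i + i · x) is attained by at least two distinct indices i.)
Roots: {2, 3}

Each tropical root is a break point of the lower envelope of the lines y = a_i + i · x (there are 3 lines, with slopes 0, 1, ..., 2). Only the lines that attain the minimum somewhere contribute to roots; other lines are dominated. Here the surviving (envelope) indices are i = 2, i = 1, i = 0.
Intersections between consecutive envelope lines give the roots: for adjacent envelope indices i < j the intersection is x = (a_i − a_j) / (j − i). Reading off the sorted break points: {2, 3}.
Verification: at each break x_0, at least two indices attain the minimum of min_i(a_i + i · x_0).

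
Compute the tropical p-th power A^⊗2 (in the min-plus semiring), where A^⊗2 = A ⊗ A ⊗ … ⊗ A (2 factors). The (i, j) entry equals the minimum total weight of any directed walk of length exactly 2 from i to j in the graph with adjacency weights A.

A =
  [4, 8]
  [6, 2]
A^⊗2 =
  [8, 10]
  [8, 4]

Each entry (A^⊗2)_ij equals the minimum over all length-2 walks i = v_0 → v_1 → … → v_2 = j of Σ_t A[v_t][v_{t+1}]. For example, for (i, j) = (0, 1) we minimise over 2 possible intermediate vertex sequences; the minimum is 10, attained along the walk 0 → 1 → 1.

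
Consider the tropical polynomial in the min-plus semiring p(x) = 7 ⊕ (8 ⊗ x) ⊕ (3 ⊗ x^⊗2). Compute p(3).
p(3) = 7

A tropical monomial a ⊗ x^⊗i evaluates to a + i · x. Evaluating each term at x = 3:
  Term 0 contributes 7 + 0 · 3 = 7
  Term 1 contributes 8 + 1 · 3 = 11
  Term 2 contributes 3 + 2 · 3 = 9
p(3) = ⊕ of these = min[7, 11, 9] = 7.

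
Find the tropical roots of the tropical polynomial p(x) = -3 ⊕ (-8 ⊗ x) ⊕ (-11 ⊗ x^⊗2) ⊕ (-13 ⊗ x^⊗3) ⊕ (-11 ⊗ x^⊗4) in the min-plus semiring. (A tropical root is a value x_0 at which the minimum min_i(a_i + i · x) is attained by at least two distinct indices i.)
Roots: {-2, 2, 3, 5}

Each tropical root is a break point of the lower envelope of the lines y = a_i + i · x (there are 5 lines, with slopes 0, 1, ..., 4). Only the lines that attain the minimum somewhere contribute to roots; other lines are dominated. Here the surviving (envelope) indices are i = 4, i = 3, i = 2, i = 1, i = 0.
Intersections between consecutive envelope lines give the roots: for adjacent envelope indices i < j the intersection is x = (a_i − a_j) / (j − i). Reading off the sorted break points: {-2, 2, 3, 5}.
Verification: at each break x_0, at least two indices attain the minimum of min_i(a_i + i · x_0).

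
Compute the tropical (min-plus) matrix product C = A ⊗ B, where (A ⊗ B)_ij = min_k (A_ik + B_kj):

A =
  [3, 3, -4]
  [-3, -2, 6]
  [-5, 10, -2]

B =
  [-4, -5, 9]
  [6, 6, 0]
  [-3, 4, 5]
A ⊗ B =
  [-7, -2, 1]
  [-7, -8, -2]
  [-9, -10, 3]

Apply the min-plus product entry-by-entry:
  C[0][0] = min over k of (A[0][0] + B[0][0] = 3 + -4 = -1, A[0][1] + B[1][0] = 3 + 6 = 9, A[0][2] + B[2][0] = -4 + -3 = -7) = -7 (attained at k = 2)
  C[0][1] = min over k of (A[0][0] + B[0][1] = 3 + -5 = -2, A[0][1] + B[1][1] = 3 + 6 = 9, A[0][2] + B[2][1] = -4 + 4 = 0) = -2 (attained at k = 0)
  C[0][2] = min over k of (A[0][0] + B[0][2] = 3 + 9 = 12, A[0][1] + B[1][2] = 3 + 0 = 3, A[0][2] + B[2][2] = -4 + 5 = 1) = 1 (attained at k = 2)
  C[1][0] = min over k of (A[1][0] + B[0][0] = -3 + -4 = -7, A[1][1] + B[1][0] = -2 + 6 = 4, A[1][2] + B[2][0] = 6 + -3 = 3) = -7 (attained at k = 0)
  C[1][1] = min over k of (A[1][0] + B[0][1] = -3 + -5 = -8, A[1][1] + B[1][1] = -2 + 6 = 4, A[1][2] + B[2][1] = 6 + 4 = 10) = -8 (attained at k = 0)
  C[1][2] = min over k of (A[1][0] + B[0][2] = -3 + 9 = 6, A[1][1] + B[1][2] = -2 + 0 = -2, A[1][2] + B[2][2] = 6 + 5 = 11) = -2 (attained at k = 1)
  C[2][0] = min over k of (A[2][0] + B[0][0] = -5 + -4 = -9, A[2][1] + B[1][0] = 10 + 6 = 16, A[2][2] + B[2][0] = -2 + -3 = -5) = -9 (attained at k = 0)
  C[2][1] = min over k of (A[2][0] + B[0][1] = -5 + -5 = -10, A[2][1] + B[1][1] = 10 + 6 = 16, A[2][2] + B[2][1] = -2 + 4 = 2) = -10 (attained at k = 0)
  C[2][2] = min over k of (A[2][0] + B[0][2] = -5 + 9 = 4, A[2][1] + B[1][2] = 10 + 0 = 10, A[2][2] + B[2][2] = -2 + 5 = 3) = 3 (attained at k = 2)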